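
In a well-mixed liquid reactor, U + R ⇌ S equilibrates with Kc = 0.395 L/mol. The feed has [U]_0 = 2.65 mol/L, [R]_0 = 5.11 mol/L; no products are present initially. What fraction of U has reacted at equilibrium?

X = 0.584

Let X = conversion of U; extent ξ = 2.65·X mol/L.
Concentrations: [U] = 2.65 − 2.65X; [R] = 5.11 − 2.65X; [S] = 2.65X.
Kc = [S] / ([U] [R]).
This equals 0.395 at X = 0.584 (the root in 0 < X < 1).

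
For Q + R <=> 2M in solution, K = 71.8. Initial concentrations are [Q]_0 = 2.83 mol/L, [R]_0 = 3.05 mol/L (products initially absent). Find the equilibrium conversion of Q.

Let X = conversion of Q; extent ξ = 2.83·X mol/L.
Concentrations: [Q] = 2.83 − 2.83X; [R] = 3.05 − 2.83X; [M] = 5.66X.
K = [M]^2 / ([Q] [R]).
Solving K = 71.8 for X ∈ (0,1): X = 0.837.

X = 0.837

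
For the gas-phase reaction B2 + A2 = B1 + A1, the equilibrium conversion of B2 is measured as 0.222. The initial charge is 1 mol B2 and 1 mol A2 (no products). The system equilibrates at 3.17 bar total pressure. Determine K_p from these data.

K_p = 0.0814

Let X = conversion of B2 (basis 1 mol B2); extent of reaction ξ = X.
Species balance: n_B2 = 1 − X; n_A2 = 1 − X; n_B1 = X; n_A1 = X.
Total moles n_T = 2 (Δν = 0, constant).
At X = 0.222: n_B2 = 0.778, n_A2 = 0.778, n_B1 = 0.222, n_A1 = 0.222, n_T = 2.
p_i = (n_i/n_T)·P. K_p = p_B1 p_A1 / (p_B2 p_A2) = 0.0814.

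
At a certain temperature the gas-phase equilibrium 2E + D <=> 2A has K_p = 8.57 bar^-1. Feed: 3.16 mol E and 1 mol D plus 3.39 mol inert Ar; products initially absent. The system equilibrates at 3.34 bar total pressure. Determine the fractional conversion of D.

X = 0.778

Take 1 mol D as basis and let X be its fractional conversion, so ξ = X.
Mole table: n_E = 3.16 − 2X; n_D = 1 − X; n_A = 2X; n_I = 3.39 (inert).
n_T = Σnᵢ = 7.55 − X.
Mole fractions y_i = n_i/n_T; K_p = p_A^2 / (p_E^2 p_D) with p_i = y_i·P.
Equating to 8.57 bar^-1 and solving on 0 < X < 1: X = 0.778.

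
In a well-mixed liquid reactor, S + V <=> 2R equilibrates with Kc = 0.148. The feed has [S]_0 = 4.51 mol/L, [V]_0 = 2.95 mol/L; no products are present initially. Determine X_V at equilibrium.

X = 0.199

Let X = conversion of V; extent ξ = 2.95·X mol/L.
Concentrations: [S] = 4.51 − 2.95X; [V] = 2.95 − 2.95X; [R] = 5.9X.
Kc = [R]^2 / ([S] [V]).
This equals 0.148 at X = 0.199 (the root in 0 < X < 1).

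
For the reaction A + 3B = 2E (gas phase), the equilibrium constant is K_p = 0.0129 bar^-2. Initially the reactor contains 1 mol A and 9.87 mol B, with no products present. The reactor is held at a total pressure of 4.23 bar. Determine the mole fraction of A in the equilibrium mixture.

Let X = conversion of A (basis 1 mol A); extent of reaction ξ = X.
Moles: n_A = 1 − X; n_B = 9.87 − 3X; n_E = 2X.
Summing: n_T = 10.9 − 2X.
y_i = n_i/n_T, p_i = y_i·P. K_p = p_E^2 / (p_A p_B^3).
This yields a degree-4 equation in X; solving on (0,1), X = 0.446.
Then n_A = 0.554, n_T = 9.98, so y_A = 0.055.

y_A = 0.055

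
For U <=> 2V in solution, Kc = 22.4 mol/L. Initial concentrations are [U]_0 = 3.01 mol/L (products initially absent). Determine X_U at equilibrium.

Let X = conversion of U; extent ξ = 3.01·X mol/L.
Concentrations: [U] = 3.01 − 3.01X; [V] = 6.02X.
Kc = [V]^2 / ([U]).
Setting equal to 22.4 and solving for X on (0,1) gives X = 0.721.

X = 0.721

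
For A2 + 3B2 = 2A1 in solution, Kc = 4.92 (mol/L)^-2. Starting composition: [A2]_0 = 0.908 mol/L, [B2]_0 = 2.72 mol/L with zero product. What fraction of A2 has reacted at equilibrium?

Let X = conversion of A2; extent ξ = 0.908·X mol/L.
Concentrations: [A2] = 0.908 − 0.908X; [B2] = 2.72 − 2.72X; [A1] = 1.82X.
Kc = [A1]^2 / ([A2] [B2]^3).
Solving Kc = 4.92 for X ∈ (0,1): X = 0.647.

X = 0.647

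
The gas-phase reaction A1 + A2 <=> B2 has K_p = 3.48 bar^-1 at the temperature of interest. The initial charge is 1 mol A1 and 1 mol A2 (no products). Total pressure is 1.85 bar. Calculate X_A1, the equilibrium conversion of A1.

Basis: 1 mol A1 initially; let X = conversion of A1. Extent ξ = X.
Moles: n_A1 = 1 − X; n_A2 = 1 − X; n_B2 = X.
n_T = Σnᵢ = 2 − X.
Mole fractions y_i = n_i/n_T; K_p = p_B2 / (p_A1 p_A2) with p_i = y_i·P.
Substituting and setting equal to 3.48 bar^-1 gives a polynomial in X; the root in (0,1) is X = 0.633.

X = 0.633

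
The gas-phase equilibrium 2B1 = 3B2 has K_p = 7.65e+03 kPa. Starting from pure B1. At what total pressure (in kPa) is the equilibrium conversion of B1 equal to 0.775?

P = 342 kPa

Take 1 mol B1 as basis and let X be its fractional conversion, so ξ = 0.5X.
Mole table: n_B1 = 1 − X; n_B2 = 1.5X.
Summing: n_T = 1 + 0.5X.
K_p = p_B2^3 / (p_B1^2) with p_i = (n_i/n_T)·P.
At X = 0.775: the mole-fraction product g(X) = Π y_i^ν_i = 22.37. Since K_p = g(X)·P^{1}, P = (K_p/g)^(1/1) = (7.65e+03/22.37)^(1/1) = 342 kPa.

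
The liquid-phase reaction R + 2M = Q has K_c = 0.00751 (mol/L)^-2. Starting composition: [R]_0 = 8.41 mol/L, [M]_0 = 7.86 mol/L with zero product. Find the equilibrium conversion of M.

Let X = conversion of M; extent ξ = 7.86X/2 mol/L.
Concentrations: [R] = 8.41 − 3.93X; [M] = 7.86 − 7.86X; [Q] = 3.93X.
K_c = [Q] / ([R] [M]^2).
Setting equal to 0.00751 and solving for X on (0,1) gives X = 0.350.

X = 0.350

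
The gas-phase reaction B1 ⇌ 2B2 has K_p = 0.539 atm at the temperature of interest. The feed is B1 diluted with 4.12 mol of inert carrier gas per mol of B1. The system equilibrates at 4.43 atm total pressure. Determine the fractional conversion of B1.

Basis: 1 mol B1 initially; let X = conversion of B1. Extent ξ = X.
Moles: n_B1 = 1 − X; n_B2 = 2X; n_I = 4.12 (inert).
n_T = Σnᵢ = 5.12 + X.
Mole fractions y_i = n_i/n_T; K_p = p_B2^2 / (p_B1) with p_i = y_i·P.
This yields a degree-2 equation in X; solving on (0,1), X = 0.333.

X = 0.333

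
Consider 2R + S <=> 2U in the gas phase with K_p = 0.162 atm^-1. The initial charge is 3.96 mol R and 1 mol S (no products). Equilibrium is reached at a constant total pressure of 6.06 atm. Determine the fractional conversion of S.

Basis: 1 mol S initially; let X = conversion of S. Extent ξ = X.
At extent ξ: n_R = 3.96 − 2X; n_S = 1 − X; n_U = 2X.
Total moles n_T = 4.96 − X.
Mole fractions y_i = n_i/n_T; K_p = p_U^2 / (p_R^2 p_S) with p_i = y_i·P.
Setting this equal to 0.162 atm^-1 and taking the physical root (0 < X < 1) gives X = 0.495.

X = 0.495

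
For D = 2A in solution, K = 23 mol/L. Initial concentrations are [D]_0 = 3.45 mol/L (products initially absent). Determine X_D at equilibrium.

Let X = conversion of D; extent ξ = 3.45·X mol/L.
Concentrations: [D] = 3.45 − 3.45X; [A] = 6.9X.
K = [A]^2 / ([D]).
Setting equal to 23 and solving for X on (0,1) gives X = 0.703.

X = 0.703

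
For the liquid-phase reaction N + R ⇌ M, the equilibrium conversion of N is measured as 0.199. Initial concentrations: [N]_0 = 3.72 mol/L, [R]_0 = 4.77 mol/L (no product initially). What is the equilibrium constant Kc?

Let X = conversion of N.
Concentrations: [N] = 3.72 − 3.72X; [R] = 4.77 − 3.72X; [M] = 3.72X.
At X = 0.199: [N] = 2.98, [R] = 4.03, [M] = 0.74.
Kc = [M] / ([N] [R]) = 0.0617 L/mol.

Kc = 0.0617 L/mol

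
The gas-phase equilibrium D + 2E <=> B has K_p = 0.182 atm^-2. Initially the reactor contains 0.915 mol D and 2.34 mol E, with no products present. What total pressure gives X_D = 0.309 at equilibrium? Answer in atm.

P = 2.38 atm

Basis: 0.915 mol D initially; let X = conversion of D. Extent ξ = 0.915X.
Moles: n_D = 0.915 − 0.915X; n_E = 2.34 − 1.83X; n_B = 0.915X.
Summing: n_T = 3.25 − 1.83X.
K_p = p_B / (p_D p_E^2) with p_i = (n_i/n_T)·P.
At X = 0.309: the mole-fraction product g(X) = Π y_i^ν_i = 1.027. Since K_p = g(X)·P^{-2}, P = (g/K_p)^(1/2) = (1.027/0.182)^(1/2) = 2.38 atm.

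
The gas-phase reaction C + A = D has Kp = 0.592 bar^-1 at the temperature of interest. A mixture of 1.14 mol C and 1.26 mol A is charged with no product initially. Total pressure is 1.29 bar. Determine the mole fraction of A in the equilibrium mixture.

Let X = conversion of C (basis 1.14 mol C); extent of reaction ξ = 1.14X.
At extent ξ: n_C = 1.14 − 1.14X; n_A = 1.26 − 1.14X; n_D = 1.14X.
Summing: n_T = 2.4 − 1.14X.
Mole fractions y_i = n_i/n_T; Kp = p_D / (p_C p_A) with p_i = y_i·P.
This yields a degree-2 equation in X; solving on (0,1), X = 0.259.
Then n_A = 0.964, n_T = 2.1, so y_A = 0.458.

y_A = 0.458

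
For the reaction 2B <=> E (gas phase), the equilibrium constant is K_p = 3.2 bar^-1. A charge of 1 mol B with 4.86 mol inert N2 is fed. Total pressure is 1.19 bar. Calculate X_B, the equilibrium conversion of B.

Take 1 mol B as basis and let X be its fractional conversion, so ξ = 0.5X.
Mole table: n_B = 1 − X; n_E = 0.5X; n_I = 4.86 (inert).
Total moles n_T = 5.86 − 0.5X.
y_i = n_i/n_T, p_i = y_i·P. K_p = p_E / (p_B^2).
Equating to 3.2 bar^-1 and solving on 0 < X < 1: X = 0.433.

X = 0.433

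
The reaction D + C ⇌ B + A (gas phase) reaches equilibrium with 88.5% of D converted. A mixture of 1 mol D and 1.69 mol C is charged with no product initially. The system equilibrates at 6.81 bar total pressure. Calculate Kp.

Basis: 1 mol D initially; let X = conversion of D. Extent ξ = X.
At extent ξ: n_D = 1 − X; n_C = 1.69 − X; n_B = X; n_A = X.
Since Δν = 0, n_T = 2.69 throughout.
At X = 0.885: n_D = 0.115, n_C = 0.805, n_B = 0.885, n_A = 0.885, n_T = 2.69.
p_i = (n_i/n_T)·P. Kp = p_B p_A / (p_D p_C) = 8.46.

Kp = 8.46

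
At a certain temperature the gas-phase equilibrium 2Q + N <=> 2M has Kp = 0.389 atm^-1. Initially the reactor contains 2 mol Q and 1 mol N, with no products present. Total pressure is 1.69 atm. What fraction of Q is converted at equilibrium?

X = 0.293

Let X = conversion of Q (basis 2 mol Q); extent of reaction ξ = X.
Moles: n_Q = 2 − 2X; n_N = 1 − X; n_M = 2X.
n_T = Σnᵢ = 3 − X.
y_i = n_i/n_T, p_i = y_i·P. Kp = p_M^2 / (p_Q^2 p_N).
Substituting and setting equal to 0.389 atm^-1 gives a polynomial in X; the root in (0,1) is X = 0.293.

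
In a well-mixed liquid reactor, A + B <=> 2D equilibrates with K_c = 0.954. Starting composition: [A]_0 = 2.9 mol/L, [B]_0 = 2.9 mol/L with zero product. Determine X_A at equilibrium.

X = 0.328

Let X = conversion of A; extent ξ = 2.9·X mol/L.
Concentrations: [A] = 2.9 − 2.9X; [B] = 2.9 − 2.9X; [D] = 5.8X.
K_c = [D]^2 / ([A] [B]).
This equals 0.954 at X = 0.328 (the root in 0 < X < 1).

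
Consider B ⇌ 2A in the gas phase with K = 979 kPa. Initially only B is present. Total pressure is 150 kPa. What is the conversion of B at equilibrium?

Basis: 1 mol B initially; let X = conversion of B. Extent ξ = X.
Moles: n_B = 1 − X; n_A = 2X.
n_T = Σnᵢ = 1 + X.
With p_i = (n_i/n_T)P, K = p_A^2 / (p_B).
Substituting and setting equal to 979 kPa gives a polynomial in X; the root in (0,1) is X = 0.787.

X = 0.787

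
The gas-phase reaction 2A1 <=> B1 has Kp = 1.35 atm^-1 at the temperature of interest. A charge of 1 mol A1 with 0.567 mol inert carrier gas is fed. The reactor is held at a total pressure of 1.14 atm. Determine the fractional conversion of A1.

X = 0.527

Basis: 1 mol A1 initially; let X = conversion of A1. Extent ξ = 0.5X.
At extent ξ: n_A1 = 1 − X; n_B1 = 0.5X; n_I = 0.567 (inert).
Total moles n_T = 1.57 − 0.5X.
y_i = n_i/n_T, p_i = y_i·P. Kp = p_B1 / (p_A1^2).
This yields a degree-2 equation in X; solving on (0,1), X = 0.527.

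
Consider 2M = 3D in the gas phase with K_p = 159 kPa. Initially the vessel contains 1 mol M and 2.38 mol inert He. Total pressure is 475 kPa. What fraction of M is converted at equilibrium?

Take 1 mol M as basis and let X be its fractional conversion, so ξ = 0.5X.
Moles: n_M = 1 − X; n_D = 1.5X; n_I = 2.38 (inert).
Total moles n_T = 3.38 + 0.5X.
Mole fractions y_i = n_i/n_T; K_p = p_D^3 / (p_M^2) with p_i = y_i·P.
Substituting and setting equal to 159 kPa gives a polynomial in X; the root in (0,1) is X = 0.467.

X = 0.467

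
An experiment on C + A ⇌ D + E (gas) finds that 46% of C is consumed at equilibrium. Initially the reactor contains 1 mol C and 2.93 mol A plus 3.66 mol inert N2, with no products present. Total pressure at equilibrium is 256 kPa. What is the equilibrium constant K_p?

Basis: 1 mol C initially; let X = conversion of C. Extent ξ = X.
Species balance: n_C = 1 − X; n_A = 2.93 − X; n_D = X; n_E = X; n_I = 3.66 (inert).
Total moles n_T = 7.59 (Δν = 0, constant).
At X = 0.46: n_C = 0.54, n_A = 2.47, n_D = 0.46, n_E = 0.46, n_T = 7.59.
p_i = (n_i/n_T)·P. K_p = p_D p_E / (p_C p_A) = 0.159.

K_p = 0.159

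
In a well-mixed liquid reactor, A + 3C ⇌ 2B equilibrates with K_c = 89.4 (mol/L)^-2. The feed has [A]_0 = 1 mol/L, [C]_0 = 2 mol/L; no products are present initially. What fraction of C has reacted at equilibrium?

Let X = conversion of C; extent ξ = 2X/3 mol/L.
Concentrations: [A] = 1 − 0.667X; [C] = 2 − 2X; [B] = 1.33X.
K_c = [B]^2 / ([A] [C]^3).
Equating to 89.4 (mol/L)^-2: the physical root is X = 0.841.

X = 0.841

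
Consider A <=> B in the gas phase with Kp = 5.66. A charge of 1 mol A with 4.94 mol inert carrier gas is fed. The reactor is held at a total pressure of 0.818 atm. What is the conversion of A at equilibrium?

X = 0.850

Take 1 mol A as basis and let X be its fractional conversion, so ξ = X.
At extent ξ: n_A = 1 − X; n_B = X; n_I = 4.94 (inert).
n_T stays at 5.94 (no change in mole number).
Mole fractions y_i = n_i/n_T; Kp = p_B / (p_A) with p_i = y_i·P.
Setting this equal to 5.66 and taking the physical root (0 < X < 1) gives X = 0.850.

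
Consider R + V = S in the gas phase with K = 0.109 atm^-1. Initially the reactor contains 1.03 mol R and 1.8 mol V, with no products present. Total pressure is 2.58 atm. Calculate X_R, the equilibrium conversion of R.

X = 0.148

Basis: 1.03 mol R initially; let X = conversion of R. Extent ξ = 1.03X.
Mole table: n_R = 1.03 − 1.03X; n_V = 1.8 − 1.03X; n_S = 1.03X.
Total moles n_T = 2.83 − 1.03X.
Mole fractions y_i = n_i/n_T; K = p_S / (p_R p_V) with p_i = y_i·P.
Setting this equal to 0.109 atm^-1 and taking the physical root (0 < X < 1) gives X = 0.148.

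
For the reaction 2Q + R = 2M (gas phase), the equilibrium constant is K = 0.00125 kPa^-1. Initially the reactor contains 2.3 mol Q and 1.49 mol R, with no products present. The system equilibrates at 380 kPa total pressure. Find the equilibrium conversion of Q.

Let X = conversion of Q (basis 2.3 mol Q); extent of reaction ξ = 1.15X.
Mole table: n_Q = 2.3 − 2.3X; n_R = 1.49 − 1.15X; n_M = 2.3X.
Summing: n_T = 3.79 − 1.15X.
Mole fractions y_i = n_i/n_T; K = p_M^2 / (p_Q^2 p_R) with p_i = y_i·P.
Setting this equal to 0.00125 kPa^-1 and taking the physical root (0 < X < 1) gives X = 0.285.

X = 0.285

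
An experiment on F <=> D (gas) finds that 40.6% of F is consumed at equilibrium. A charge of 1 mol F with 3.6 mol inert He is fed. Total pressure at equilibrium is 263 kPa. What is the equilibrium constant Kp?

Kp = 0.684

Let X = conversion of F (basis 1 mol F); extent of reaction ξ = X.
Moles: n_F = 1 − X; n_D = X; n_I = 3.6 (inert).
n_T stays at 4.6 (no change in mole number).
At X = 0.406: n_F = 0.594, n_D = 0.406, n_T = 4.6.
p_i = (n_i/n_T)·P. Kp = p_D / (p_F) = 0.684.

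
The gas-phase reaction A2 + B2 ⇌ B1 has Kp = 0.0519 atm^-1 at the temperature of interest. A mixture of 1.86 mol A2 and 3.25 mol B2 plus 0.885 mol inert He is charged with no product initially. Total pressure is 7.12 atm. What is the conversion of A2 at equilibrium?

X = 0.161

Let X = conversion of A2 (basis 1.86 mol A2); extent of reaction ξ = 1.86X.
Species balance: n_A2 = 1.86 − 1.86X; n_B2 = 3.25 − 1.86X; n_B1 = 1.86X; n_I = 0.885 (inert).
Summing: n_T = 6 − 1.86X.
Mole fractions y_i = n_i/n_T; Kp = p_B1 / (p_A2 p_B2) with p_i = y_i·P.
This yields a degree-2 equation in X; solving on (0,1), X = 0.161.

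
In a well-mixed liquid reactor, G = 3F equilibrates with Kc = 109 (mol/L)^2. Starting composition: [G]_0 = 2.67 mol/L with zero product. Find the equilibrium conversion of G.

Let X = conversion of G; extent ξ = 2.67·X mol/L.
Concentrations: [G] = 2.67 − 2.67X; [F] = 8.01X.
Kc = [F]^3 / ([G]).
Setting equal to 109 and solving for X on (0,1) gives X = 0.606.

X = 0.606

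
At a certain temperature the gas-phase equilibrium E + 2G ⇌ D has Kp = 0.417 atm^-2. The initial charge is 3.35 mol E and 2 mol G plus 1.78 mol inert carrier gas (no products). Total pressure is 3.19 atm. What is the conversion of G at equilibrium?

X = 0.421

Let X = conversion of G (basis 2 mol G); extent of reaction ξ = X.
At extent ξ: n_E = 3.35 − X; n_G = 2 − 2X; n_D = X; n_I = 1.78 (inert).
n_T = Σnᵢ = 7.13 − 2X.
Mole fractions y_i = n_i/n_T; Kp = p_D / (p_E p_G^2) with p_i = y_i·P.
This yields a degree-3 equation in X; solving on (0,1), X = 0.421.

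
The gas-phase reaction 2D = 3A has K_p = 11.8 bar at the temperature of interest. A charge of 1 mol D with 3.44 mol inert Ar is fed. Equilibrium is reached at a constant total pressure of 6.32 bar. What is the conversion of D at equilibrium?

Take 1 mol D as basis and let X be its fractional conversion, so ξ = 0.5X.
Moles: n_D = 1 − X; n_A = 1.5X; n_I = 3.44 (inert).
Total moles n_T = 4.44 + 0.5X.
Mole fractions y_i = n_i/n_T; K_p = p_A^3 / (p_D^2) with p_i = y_i·P.
Equating to 11.8 bar and solving on 0 < X < 1: X = 0.666.

X = 0.666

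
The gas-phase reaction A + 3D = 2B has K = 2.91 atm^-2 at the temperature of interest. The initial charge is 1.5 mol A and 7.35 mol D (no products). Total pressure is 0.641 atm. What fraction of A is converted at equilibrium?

Let X = conversion of A (basis 1.5 mol A); extent of reaction ξ = 1.5X.
At extent ξ: n_A = 1.5 − 1.5X; n_D = 7.35 − 4.5X; n_B = 3X.
n_T = Σnᵢ = 8.85 − 3X.
With p_i = (n_i/n_T)P, K = p_B^2 / (p_A p_D^3).
Substituting and setting equal to 2.91 atm^-2 gives a polynomial in X; the root in (0,1) is X = 0.497.

X = 0.497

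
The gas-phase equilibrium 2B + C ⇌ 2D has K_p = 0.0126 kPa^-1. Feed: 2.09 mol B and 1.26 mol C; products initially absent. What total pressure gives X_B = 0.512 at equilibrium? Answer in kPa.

P = 339 kPa

Basis: 2.09 mol B initially; let X = conversion of B. Extent ξ = 1.04X.
At extent ξ: n_B = 2.09 − 2.09X; n_C = 1.26 − 1.04X; n_D = 2.09X.
n_T = Σnᵢ = 3.35 − 1.04X.
K_p = p_D^2 / (p_B^2 p_C) with p_i = (n_i/n_T)·P.
At X = 0.512: the mole-fraction product g(X) = Π y_i^ν_i = 4.274. Since K_p = g(X)·P^{-1}, P = (g/K_p)^(1/1) = (4.274/0.0126)^(1/1) = 339 kPa.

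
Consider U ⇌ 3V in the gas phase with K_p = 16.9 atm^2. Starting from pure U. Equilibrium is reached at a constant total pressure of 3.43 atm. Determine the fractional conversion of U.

X = 0.474

Let X = conversion of U (basis 1 mol U); extent of reaction ξ = X.
Moles: n_U = 1 − X; n_V = 3X.
Total moles n_T = 1 + 2X.
Mole fractions y_i = n_i/n_T; K_p = p_V^3 / (p_U) with p_i = y_i·P.
Setting this equal to 16.9 atm^2 and taking the physical root (0 < X < 1) gives X = 0.474.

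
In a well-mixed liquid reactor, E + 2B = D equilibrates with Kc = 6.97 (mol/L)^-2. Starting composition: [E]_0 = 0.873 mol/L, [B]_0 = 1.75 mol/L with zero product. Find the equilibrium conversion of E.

Let X = conversion of E; extent ξ = 0.873·X mol/L.
Concentrations: [E] = 0.873 − 0.873X; [B] = 1.75 − 1.75X; [D] = 0.873X.
Kc = [D] / ([E] [B]^2).
This equals 6.97 at X = 0.683 (the root in 0 < X < 1).

X = 0.683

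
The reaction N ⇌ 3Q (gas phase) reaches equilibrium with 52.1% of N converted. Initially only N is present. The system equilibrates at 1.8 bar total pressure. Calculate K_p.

Take 1 mol N as basis and let X be its fractional conversion, so ξ = X.
Mole table: n_N = 1 − X; n_Q = 3X.
n_T = Σnᵢ = 1 + 2X.
At X = 0.521: n_N = 0.479, n_Q = 1.56, n_T = 2.04.
p_i = (n_i/n_T)·P. K_p = p_Q^3 / (p_N) = 6.19 bar^2.

K_p = 6.19 bar^2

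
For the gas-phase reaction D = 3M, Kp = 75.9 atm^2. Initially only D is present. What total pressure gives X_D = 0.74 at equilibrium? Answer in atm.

Basis: 1 mol D initially; let X = conversion of D. Extent ξ = X.
Moles: n_D = 1 − X; n_M = 3X.
Summing: n_T = 1 + 2X.
Kp = p_M^3 / (p_D) with p_i = (n_i/n_T)·P.
At X = 0.74: the mole-fraction product g(X) = Π y_i^ν_i = 6.842. Since Kp = g(X)·P^{2}, P = (Kp/g)^(1/2) = (75.9/6.842)^(1/2) = 3.33 atm.

P = 3.33 atm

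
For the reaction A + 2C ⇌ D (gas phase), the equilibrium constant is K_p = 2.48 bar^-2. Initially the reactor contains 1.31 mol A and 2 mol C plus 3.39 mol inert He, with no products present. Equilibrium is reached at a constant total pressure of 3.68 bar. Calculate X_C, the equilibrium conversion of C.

X = 0.576

Basis: 2 mol C initially; let X = conversion of C. Extent ξ = X.
Moles: n_A = 1.31 − X; n_C = 2 − 2X; n_D = X; n_I = 3.39 (inert).
Summing: n_T = 6.7 − 2X.
With p_i = (n_i/n_T)P, K_p = p_D / (p_A p_C^2).
Equating to 2.48 bar^-2 and solving on 0 < X < 1: X = 0.576.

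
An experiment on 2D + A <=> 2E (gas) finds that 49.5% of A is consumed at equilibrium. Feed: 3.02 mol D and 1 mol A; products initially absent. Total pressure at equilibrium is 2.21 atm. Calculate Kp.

Kp = 0.751 atm^-1

Let X = conversion of A (basis 1 mol A); extent of reaction ξ = X.
Mole table: n_D = 3.02 − 2X; n_A = 1 − X; n_E = 2X.
Total moles n_T = 4.02 − X.
At X = 0.495: n_D = 2.03, n_A = 0.505, n_E = 0.99, n_T = 3.53.
p_i = (n_i/n_T)·P. Kp = p_E^2 / (p_D^2 p_A) = 0.751 atm^-1.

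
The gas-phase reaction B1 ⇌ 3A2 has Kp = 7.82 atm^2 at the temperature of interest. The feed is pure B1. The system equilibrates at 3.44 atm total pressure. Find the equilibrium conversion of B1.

Let X = conversion of B1 (basis 1 mol B1); extent of reaction ξ = X.
Moles: n_B1 = 1 − X; n_A2 = 3X.
n_T = Σnᵢ = 1 + 2X.
Mole fractions y_i = n_i/n_T; Kp = p_A2^3 / (p_B1) with p_i = y_i·P.
This yields a degree-3 equation in X; solving on (0,1), X = 0.359.

X = 0.359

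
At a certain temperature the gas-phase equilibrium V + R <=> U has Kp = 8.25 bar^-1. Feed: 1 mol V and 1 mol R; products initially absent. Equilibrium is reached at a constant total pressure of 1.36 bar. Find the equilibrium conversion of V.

X = 0.714

Take 1 mol V as basis and let X be its fractional conversion, so ξ = X.
Mole table: n_V = 1 − X; n_R = 1 − X; n_U = X.
n_T = Σnᵢ = 2 − X.
Mole fractions y_i = n_i/n_T; Kp = p_U / (p_V p_R) with p_i = y_i·P.
This yields a degree-2 equation in X; solving on (0,1), X = 0.714.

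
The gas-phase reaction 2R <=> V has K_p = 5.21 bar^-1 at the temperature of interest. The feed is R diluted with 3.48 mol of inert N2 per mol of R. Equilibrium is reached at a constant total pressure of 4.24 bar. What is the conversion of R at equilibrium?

Basis: 1 mol R initially; let X = conversion of R. Extent ξ = 0.5X.
Mole table: n_R = 1 − X; n_V = 0.5X; n_I = 3.48 (inert).
Summing: n_T = 4.48 − 0.5X.
Mole fractions y_i = n_i/n_T; K_p = p_V / (p_R^2) with p_i = y_i·P.
Substituting and setting equal to 5.21 bar^-1 gives a polynomial in X; the root in (0,1) is X = 0.738.

X = 0.738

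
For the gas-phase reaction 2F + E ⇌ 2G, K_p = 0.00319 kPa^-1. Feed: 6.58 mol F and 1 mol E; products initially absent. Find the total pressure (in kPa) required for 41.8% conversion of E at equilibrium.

Basis: 1 mol E initially; let X = conversion of E. Extent ξ = X.
At extent ξ: n_F = 6.58 − 2X; n_E = 1 − X; n_G = 2X.
Summing: n_T = 7.58 − X.
K_p = p_G^2 / (p_F^2 p_E) with p_i = (n_i/n_T)·P.
At X = 0.418: the mole-fraction product g(X) = Π y_i^ν_i = 0.2607. Since K_p = g(X)·P^{-1}, P = (g/K_p)^(1/1) = (0.2607/0.00319)^(1/1) = 81.7 kPa.

P = 81.7 kPa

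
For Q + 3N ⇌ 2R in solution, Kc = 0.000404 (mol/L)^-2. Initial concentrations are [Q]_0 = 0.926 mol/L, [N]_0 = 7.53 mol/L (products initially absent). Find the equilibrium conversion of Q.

Let X = conversion of Q; extent ξ = 0.926·X mol/L.
Concentrations: [Q] = 0.926 − 0.926X; [N] = 7.53 − 2.78X; [R] = 1.85X.
Kc = [R]^2 / ([Q] [N]^3).
This equals 0.000404 at X = 0.177 (the root in 0 < X < 1).

X = 0.177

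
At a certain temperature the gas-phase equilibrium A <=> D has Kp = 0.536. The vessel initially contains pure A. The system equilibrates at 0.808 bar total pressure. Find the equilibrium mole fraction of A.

Let X = conversion of A (basis 1 mol A); extent of reaction ξ = X.
Mole table: n_A = 1 − X; n_D = X.
Total moles n_T = 1 (Δν = 0, constant).
With p_i = (n_i/n_T)P, Kp = p_D / (p_A).
Setting this equal to 0.536 and taking the physical root (0 < X < 1) gives X = 0.349.
Then n_A = 0.651, n_T = 1, so y_A = 0.651.

y_A = 0.651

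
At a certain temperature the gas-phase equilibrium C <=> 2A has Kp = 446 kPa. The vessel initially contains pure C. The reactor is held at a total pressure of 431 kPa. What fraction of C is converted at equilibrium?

X = 0.453

Basis: 1 mol C initially; let X = conversion of C. Extent ξ = X.
Mole table: n_C = 1 − X; n_A = 2X.
n_T = Σnᵢ = 1 + X.
y_i = n_i/n_T, p_i = y_i·P. Kp = p_A^2 / (p_C).
Equating to 446 kPa and solving on 0 < X < 1: X = 0.453.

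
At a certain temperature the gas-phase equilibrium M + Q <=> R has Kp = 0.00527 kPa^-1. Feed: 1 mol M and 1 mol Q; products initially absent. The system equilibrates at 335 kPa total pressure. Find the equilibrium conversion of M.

Let X = conversion of M (basis 1 mol M); extent of reaction ξ = X.
Species balance: n_M = 1 − X; n_Q = 1 − X; n_R = X.
n_T = Σnᵢ = 2 − X.
With p_i = (n_i/n_T)P, Kp = p_R / (p_M p_Q).
This yields a degree-2 equation in X; solving on (0,1), X = 0.399.

X = 0.399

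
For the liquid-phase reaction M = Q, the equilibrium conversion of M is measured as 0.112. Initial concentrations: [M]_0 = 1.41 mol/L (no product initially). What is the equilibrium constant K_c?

Let X = conversion of M.
Concentrations: [M] = 1.41 − 1.41X; [Q] = 1.41X.
At X = 0.112: [M] = 1.25, [Q] = 0.158.
K_c = [Q] / ([M]) = 0.126.

K_c = 0.126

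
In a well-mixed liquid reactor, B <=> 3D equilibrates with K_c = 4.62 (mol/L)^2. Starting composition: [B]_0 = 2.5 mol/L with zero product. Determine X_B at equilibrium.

X = 0.271

Let X = conversion of B; extent ξ = 2.5·X mol/L.
Concentrations: [B] = 2.5 − 2.5X; [D] = 7.5X.
K_c = [D]^3 / ([B]).
Equating to 4.62 (mol/L)^2: the physical root is X = 0.271.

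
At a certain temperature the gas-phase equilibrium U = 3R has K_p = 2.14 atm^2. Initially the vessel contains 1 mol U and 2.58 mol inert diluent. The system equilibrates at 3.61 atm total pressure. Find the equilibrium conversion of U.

X = 0.411

Basis: 1 mol U initially; let X = conversion of U. Extent ξ = X.
Species balance: n_U = 1 − X; n_R = 3X; n_I = 2.58 (inert).
n_T = Σnᵢ = 3.58 + 2X.
y_i = n_i/n_T, p_i = y_i·P. K_p = p_R^3 / (p_U).
This yields a degree-3 equation in X; solving on (0,1), X = 0.411.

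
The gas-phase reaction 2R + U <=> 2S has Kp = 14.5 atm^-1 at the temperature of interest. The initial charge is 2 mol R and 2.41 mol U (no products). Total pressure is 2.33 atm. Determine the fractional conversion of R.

Let X = conversion of R (basis 2 mol R); extent of reaction ξ = X.
Moles: n_R = 2 − 2X; n_U = 2.41 − X; n_S = 2X.
Total moles n_T = 4.41 − X.
With p_i = (n_i/n_T)P, Kp = p_S^2 / (p_R^2 p_U).
Substituting and setting equal to 14.5 atm^-1 gives a polynomial in X; the root in (0,1) is X = 0.795.

X = 0.795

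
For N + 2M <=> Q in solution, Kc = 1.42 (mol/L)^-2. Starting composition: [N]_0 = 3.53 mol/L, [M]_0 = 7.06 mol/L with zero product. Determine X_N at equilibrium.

X = 0.778

Let X = conversion of N; extent ξ = 3.53·X mol/L.
Concentrations: [N] = 3.53 − 3.53X; [M] = 7.06 − 7.06X; [Q] = 3.53X.
Kc = [Q] / ([N] [M]^2).
This equals 1.42 at X = 0.778 (the root in 0 < X < 1).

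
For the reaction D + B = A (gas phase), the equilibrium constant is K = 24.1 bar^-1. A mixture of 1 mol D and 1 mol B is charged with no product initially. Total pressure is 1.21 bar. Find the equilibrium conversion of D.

X = 0.818

Basis: 1 mol D initially; let X = conversion of D. Extent ξ = X.
Species balance: n_D = 1 − X; n_B = 1 − X; n_A = X.
Summing: n_T = 2 − X.
y_i = n_i/n_T, p_i = y_i·P. K = p_A / (p_D p_B).
Substituting and setting equal to 24.1 bar^-1 gives a polynomial in X; the root in (0,1) is X = 0.818.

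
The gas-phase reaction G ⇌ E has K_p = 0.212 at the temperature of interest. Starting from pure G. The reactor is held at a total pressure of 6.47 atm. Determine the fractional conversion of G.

Basis: 1 mol G initially; let X = conversion of G. Extent ξ = X.
Species balance: n_G = 1 − X; n_E = X.
Since Δν = 0, n_T = 1 throughout.
With p_i = (n_i/n_T)P, K_p = p_E / (p_G).
Setting this equal to 0.212 and taking the physical root (0 < X < 1) gives X = 0.175.

X = 0.175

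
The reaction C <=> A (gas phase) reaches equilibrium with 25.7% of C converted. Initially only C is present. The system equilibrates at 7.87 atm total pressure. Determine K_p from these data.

Let X = conversion of C (basis 1 mol C); extent of reaction ξ = X.
At extent ξ: n_C = 1 − X; n_A = X.
Since Δν = 0, n_T = 1 throughout.
At X = 0.257: n_C = 0.743, n_A = 0.257, n_T = 1.
p_i = (n_i/n_T)·P. K_p = p_A / (p_C) = 0.346.

K_p = 0.346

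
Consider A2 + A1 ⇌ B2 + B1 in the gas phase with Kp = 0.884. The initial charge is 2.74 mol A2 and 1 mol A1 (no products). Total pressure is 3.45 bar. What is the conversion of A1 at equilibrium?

X = 0.715

Basis: 1 mol A1 initially; let X = conversion of A1. Extent ξ = X.
Mole table: n_A2 = 2.74 − X; n_A1 = 1 − X; n_B2 = X; n_B1 = X.
n_T stays at 3.74 (no change in mole number).
y_i = n_i/n_T, p_i = y_i·P. Kp = p_B2 p_B1 / (p_A2 p_A1).
Substituting and setting equal to 0.884 gives a polynomial in X; the root in (0,1) is X = 0.715.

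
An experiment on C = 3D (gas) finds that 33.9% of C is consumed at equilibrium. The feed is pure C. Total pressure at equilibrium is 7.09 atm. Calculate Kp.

Basis: 1 mol C initially; let X = conversion of C. Extent ξ = X.
Moles: n_C = 1 − X; n_D = 3X.
n_T = Σnᵢ = 1 + 2X.
At X = 0.339: n_C = 0.661, n_D = 1.02, n_T = 1.68.
p_i = (n_i/n_T)·P. Kp = p_D^3 / (p_C) = 28.4 atm^2.

Kp = 28.4 atm^2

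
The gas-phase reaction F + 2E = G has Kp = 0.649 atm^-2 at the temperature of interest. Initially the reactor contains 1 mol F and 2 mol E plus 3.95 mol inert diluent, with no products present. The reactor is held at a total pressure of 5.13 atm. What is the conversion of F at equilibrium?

X = 0.396

Basis: 1 mol F initially; let X = conversion of F. Extent ξ = X.
Mole table: n_F = 1 − X; n_E = 2 − 2X; n_G = X; n_I = 3.95 (inert).
Total moles n_T = 6.95 − 2X.
With p_i = (n_i/n_T)P, Kp = p_G / (p_F p_E^2).
Setting this equal to 0.649 atm^-2 and taking the physical root (0 < X < 1) gives X = 0.396.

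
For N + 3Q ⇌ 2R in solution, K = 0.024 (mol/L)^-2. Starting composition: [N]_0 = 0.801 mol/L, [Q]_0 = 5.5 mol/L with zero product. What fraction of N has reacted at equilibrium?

Let X = conversion of N; extent ξ = 0.801·X mol/L.
Concentrations: [N] = 0.801 − 0.801X; [Q] = 5.5 − 2.4X; [R] = 1.6X.
K = [R]^2 / ([N] [Q]^3).
Equating to 0.024 (mol/L)^-2: the physical root is X = 0.523.

X = 0.523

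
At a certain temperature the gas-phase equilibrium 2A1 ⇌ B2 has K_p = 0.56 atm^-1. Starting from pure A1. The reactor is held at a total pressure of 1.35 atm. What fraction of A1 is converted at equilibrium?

Take 1 mol A1 as basis and let X be its fractional conversion, so ξ = 0.5X.
At extent ξ: n_A1 = 1 − X; n_B2 = 0.5X.
n_T = Σnᵢ = 1 − 0.5X.
y_i = n_i/n_T, p_i = y_i·P. K_p = p_B2 / (p_A1^2).
This yields a degree-2 equation in X; solving on (0,1), X = 0.501.

X = 0.501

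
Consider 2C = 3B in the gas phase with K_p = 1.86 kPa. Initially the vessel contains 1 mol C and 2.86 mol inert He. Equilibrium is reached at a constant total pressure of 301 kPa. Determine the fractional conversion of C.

Take 1 mol C as basis and let X be its fractional conversion, so ξ = 0.5X.
Mole table: n_C = 1 − X; n_B = 1.5X; n_I = 2.86 (inert).
Summing: n_T = 3.86 + 0.5X.
With p_i = (n_i/n_T)P, K_p = p_B^3 / (p_C^2).
Equating to 1.86 kPa and solving on 0 < X < 1: X = 0.171.

X = 0.171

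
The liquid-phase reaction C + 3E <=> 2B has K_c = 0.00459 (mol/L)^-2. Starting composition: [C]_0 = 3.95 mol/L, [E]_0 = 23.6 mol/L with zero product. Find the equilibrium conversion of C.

Let X = conversion of C; extent ξ = 3.95·X mol/L.
Concentrations: [C] = 3.95 − 3.95X; [E] = 23.6 − 11.9X; [B] = 7.9X.
K_c = [B]^2 / ([C] [E]^3).
Solving K_c = 0.00459 for X ∈ (0,1): X = 0.646.

X = 0.646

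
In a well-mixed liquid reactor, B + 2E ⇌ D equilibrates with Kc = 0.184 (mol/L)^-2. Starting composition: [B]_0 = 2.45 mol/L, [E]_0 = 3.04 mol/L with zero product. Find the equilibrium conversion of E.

X = 0.492

Let X = conversion of E; extent ξ = 3.04X/2 mol/L.
Concentrations: [B] = 2.45 − 1.52X; [E] = 3.04 − 3.04X; [D] = 1.52X.
Kc = [D] / ([B] [E]^2).
Solving Kc = 0.184 for X ∈ (0,1): X = 0.492.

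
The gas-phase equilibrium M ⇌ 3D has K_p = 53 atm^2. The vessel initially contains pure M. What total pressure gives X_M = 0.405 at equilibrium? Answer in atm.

Basis: 1 mol M initially; let X = conversion of M. Extent ξ = X.
Mole table: n_M = 1 − X; n_D = 3X.
Summing: n_T = 1 + 2X.
K_p = p_D^3 / (p_M) with p_i = (n_i/n_T)·P.
At X = 0.405: the mole-fraction product g(X) = Π y_i^ν_i = 0.9201. Since K_p = g(X)·P^{2}, P = (K_p/g)^(1/2) = (53/0.9201)^(1/2) = 7.59 atm.

P = 7.59 atm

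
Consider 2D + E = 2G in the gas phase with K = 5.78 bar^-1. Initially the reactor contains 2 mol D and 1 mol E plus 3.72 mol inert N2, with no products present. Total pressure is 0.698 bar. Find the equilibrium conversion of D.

Let X = conversion of D (basis 2 mol D); extent of reaction ξ = X.
Mole table: n_D = 2 − 2X; n_E = 1 − X; n_G = 2X; n_I = 3.72 (inert).
Total moles n_T = 6.72 − X.
y_i = n_i/n_T, p_i = y_i·P. K = p_G^2 / (p_D^2 p_E).
Equating to 5.78 bar^-1 and solving on 0 < X < 1: X = 0.385.

X = 0.385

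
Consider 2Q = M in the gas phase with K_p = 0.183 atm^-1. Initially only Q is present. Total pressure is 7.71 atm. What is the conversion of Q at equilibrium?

Take 1 mol Q as basis and let X be its fractional conversion, so ξ = 0.5X.
Moles: n_Q = 1 − X; n_M = 0.5X.
n_T = Σnᵢ = 1 − 0.5X.
With p_i = (n_i/n_T)P, K_p = p_M / (p_Q^2).
Setting this equal to 0.183 atm^-1 and taking the physical root (0 < X < 1) gives X = 0.612.

X = 0.612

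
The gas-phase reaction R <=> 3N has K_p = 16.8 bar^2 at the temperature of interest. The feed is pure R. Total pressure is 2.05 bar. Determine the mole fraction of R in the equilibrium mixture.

Let X = conversion of R (basis 1 mol R); extent of reaction ξ = X.
Moles: n_R = 1 − X; n_N = 3X.
n_T = Σnᵢ = 1 + 2X.
y_i = n_i/n_T, p_i = y_i·P. K_p = p_N^3 / (p_R).
Substituting and setting equal to 16.8 bar^2 gives a polynomial in X; the root in (0,1) is X = 0.650.
Then n_R = 0.35, n_T = 2.3, so y_R = 0.152.

y_R = 0.152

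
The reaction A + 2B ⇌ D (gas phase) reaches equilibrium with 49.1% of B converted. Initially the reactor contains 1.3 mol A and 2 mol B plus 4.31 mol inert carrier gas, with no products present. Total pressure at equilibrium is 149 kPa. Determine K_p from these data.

K_p = 0.00116 kPa^-2

Let X = conversion of B (basis 2 mol B); extent of reaction ξ = X.
At extent ξ: n_A = 1.3 − X; n_B = 2 − 2X; n_D = X; n_I = 4.31 (inert).
n_T = Σnᵢ = 7.61 − 2X.
At X = 0.491: n_A = 0.809, n_B = 1.02, n_D = 0.491, n_T = 6.63.
p_i = (n_i/n_T)·P. K_p = p_D / (p_A p_B^2) = 0.00116 kPa^-2.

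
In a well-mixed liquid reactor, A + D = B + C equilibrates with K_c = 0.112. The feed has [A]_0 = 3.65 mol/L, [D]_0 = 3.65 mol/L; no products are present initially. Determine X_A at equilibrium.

Let X = conversion of A; extent ξ = 3.65·X mol/L.
Concentrations: [A] = 3.65 − 3.65X; [D] = 3.65 − 3.65X; [B] = 3.65X; [C] = 3.65X.
K_c = [B] [C] / ([A] [D]).
Solving K_c = 0.112 for X ∈ (0,1): X = 0.251.

X = 0.251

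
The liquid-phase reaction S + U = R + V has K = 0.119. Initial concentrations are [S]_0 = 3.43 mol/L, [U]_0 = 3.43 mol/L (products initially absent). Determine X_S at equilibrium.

Let X = conversion of S; extent ξ = 3.43·X mol/L.
Concentrations: [S] = 3.43 − 3.43X; [U] = 3.43 − 3.43X; [R] = 3.43X; [V] = 3.43X.
K = [R] [V] / ([S] [U]).
Setting equal to 0.119 and solving for X on (0,1) gives X = 0.256.

X = 0.256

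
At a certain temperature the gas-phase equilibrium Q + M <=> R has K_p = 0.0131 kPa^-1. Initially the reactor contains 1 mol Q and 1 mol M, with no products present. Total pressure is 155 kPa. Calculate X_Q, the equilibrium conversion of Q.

Basis: 1 mol Q initially; let X = conversion of Q. Extent ξ = X.
Mole table: n_Q = 1 − X; n_M = 1 − X; n_R = X.
Total moles n_T = 2 − X.
With p_i = (n_i/n_T)P, K_p = p_R / (p_Q p_M).
Equating to 0.0131 kPa^-1 and solving on 0 < X < 1: X = 0.426.

X = 0.426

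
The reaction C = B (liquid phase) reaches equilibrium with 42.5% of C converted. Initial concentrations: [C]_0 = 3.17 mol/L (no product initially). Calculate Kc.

Kc = 0.739

Let X = conversion of C.
Concentrations: [C] = 3.17 − 3.17X; [B] = 3.17X.
At X = 0.425: [C] = 1.82, [B] = 1.35.
Kc = [B] / ([C]) = 0.739.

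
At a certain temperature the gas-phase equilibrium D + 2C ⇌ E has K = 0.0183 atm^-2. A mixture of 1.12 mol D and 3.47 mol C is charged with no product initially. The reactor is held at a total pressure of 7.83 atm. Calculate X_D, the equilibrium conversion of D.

Let X = conversion of D (basis 1.12 mol D); extent of reaction ξ = 1.12X.
Moles: n_D = 1.12 − 1.12X; n_C = 3.47 − 2.24X; n_E = 1.12X.
n_T = Σnᵢ = 4.59 − 2.24X.
Mole fractions y_i = n_i/n_T; K = p_E / (p_D p_C^2) with p_i = y_i·P.
Substituting and setting equal to 0.0183 atm^-2 gives a polynomial in X; the root in (0,1) is X = 0.358.

X = 0.358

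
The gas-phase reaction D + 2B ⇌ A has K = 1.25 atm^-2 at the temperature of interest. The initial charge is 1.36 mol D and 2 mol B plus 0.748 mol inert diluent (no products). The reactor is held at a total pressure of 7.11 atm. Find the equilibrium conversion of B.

Basis: 2 mol B initially; let X = conversion of B. Extent ξ = X.
Mole table: n_D = 1.36 − X; n_B = 2 − 2X; n_A = X; n_I = 0.748 (inert).
n_T = Σnᵢ = 4.11 − 2X.
Mole fractions y_i = n_i/n_T; K = p_A / (p_D p_B^2) with p_i = y_i·P.
Substituting and setting equal to 1.25 atm^-2 gives a polynomial in X; the root in (0,1) is X = 0.810.

X = 0.810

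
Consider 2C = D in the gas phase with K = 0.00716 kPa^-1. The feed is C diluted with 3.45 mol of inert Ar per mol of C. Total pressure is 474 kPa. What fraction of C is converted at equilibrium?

X = 0.463

Take 1 mol C as basis and let X be its fractional conversion, so ξ = 0.5X.
Species balance: n_C = 1 − X; n_D = 0.5X; n_I = 3.45 (inert).
n_T = Σnᵢ = 4.45 − 0.5X.
Mole fractions y_i = n_i/n_T; K = p_D / (p_C^2) with p_i = y_i·P.
Setting this equal to 0.00716 kPa^-1 and taking the physical root (0 < X < 1) gives X = 0.463.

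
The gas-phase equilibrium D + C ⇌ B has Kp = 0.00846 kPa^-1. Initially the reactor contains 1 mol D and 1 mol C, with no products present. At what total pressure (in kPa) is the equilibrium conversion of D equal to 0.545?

P = 453 kPa

Take 1 mol D as basis and let X be its fractional conversion, so ξ = X.
Species balance: n_D = 1 − X; n_C = 1 − X; n_B = X.
Total moles n_T = 2 − X.
Kp = p_B / (p_D p_C) with p_i = (n_i/n_T)·P.
At X = 0.545: the mole-fraction product g(X) = Π y_i^ν_i = 3.83. Since Kp = g(X)·P^{-1}, P = (g/Kp)^(1/1) = (3.83/0.00846)^(1/1) = 453 kPa.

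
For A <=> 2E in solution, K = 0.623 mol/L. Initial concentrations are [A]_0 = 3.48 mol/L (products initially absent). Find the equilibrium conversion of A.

X = 0.190

Let X = conversion of A; extent ξ = 3.48·X mol/L.
Concentrations: [A] = 3.48 − 3.48X; [E] = 6.96X.
K = [E]^2 / ([A]).
Setting equal to 0.623 and solving for X on (0,1) gives X = 0.190.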